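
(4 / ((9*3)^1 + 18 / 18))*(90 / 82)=45 / 287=0.16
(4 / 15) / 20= 1 / 75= 0.01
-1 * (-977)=977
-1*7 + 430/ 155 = -131/ 31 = -4.23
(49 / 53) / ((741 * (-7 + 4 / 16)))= -0.00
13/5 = 2.60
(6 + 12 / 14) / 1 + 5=83 / 7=11.86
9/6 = 3/2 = 1.50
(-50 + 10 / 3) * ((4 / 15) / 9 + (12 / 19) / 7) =-8608 / 1539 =-5.59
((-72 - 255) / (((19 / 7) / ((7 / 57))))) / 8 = -5341 / 2888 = -1.85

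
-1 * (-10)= 10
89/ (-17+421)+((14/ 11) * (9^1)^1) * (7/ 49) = 8251/ 4444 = 1.86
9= 9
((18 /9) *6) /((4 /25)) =75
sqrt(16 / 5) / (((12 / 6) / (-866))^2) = 749956 * sqrt(5) / 5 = 335390.52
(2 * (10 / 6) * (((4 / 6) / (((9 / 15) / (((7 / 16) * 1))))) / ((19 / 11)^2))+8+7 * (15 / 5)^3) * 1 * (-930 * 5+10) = -8934100760 / 9747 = -916600.06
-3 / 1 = -3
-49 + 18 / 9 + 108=61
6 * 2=12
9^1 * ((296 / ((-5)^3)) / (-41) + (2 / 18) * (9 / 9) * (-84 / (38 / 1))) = -164634 / 97375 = -1.69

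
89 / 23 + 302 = 7035 / 23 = 305.87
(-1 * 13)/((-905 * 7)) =13/6335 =0.00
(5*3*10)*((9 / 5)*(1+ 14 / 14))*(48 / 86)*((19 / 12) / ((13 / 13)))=20520 / 43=477.21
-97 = -97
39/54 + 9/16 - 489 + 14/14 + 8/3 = -69703/144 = -484.05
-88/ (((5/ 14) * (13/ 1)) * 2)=-616/ 65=-9.48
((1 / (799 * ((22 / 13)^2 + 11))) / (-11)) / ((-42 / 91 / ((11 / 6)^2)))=0.00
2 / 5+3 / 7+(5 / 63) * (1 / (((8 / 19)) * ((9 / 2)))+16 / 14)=76297 / 79380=0.96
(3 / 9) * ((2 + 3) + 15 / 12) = 25 / 12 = 2.08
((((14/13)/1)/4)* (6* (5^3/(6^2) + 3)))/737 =1631/114972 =0.01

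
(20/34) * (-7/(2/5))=-175/17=-10.29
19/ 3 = 6.33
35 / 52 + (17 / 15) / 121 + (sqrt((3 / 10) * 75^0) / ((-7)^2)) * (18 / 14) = 9 * sqrt(30) / 3430 + 64409 / 94380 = 0.70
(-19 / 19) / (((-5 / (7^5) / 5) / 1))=16807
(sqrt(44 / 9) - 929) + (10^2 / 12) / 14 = -38993 / 42 + 2*sqrt(11) / 3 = -926.19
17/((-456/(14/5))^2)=833/1299600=0.00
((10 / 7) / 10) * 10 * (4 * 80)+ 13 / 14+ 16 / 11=70767 / 154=459.53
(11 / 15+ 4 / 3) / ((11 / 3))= 0.56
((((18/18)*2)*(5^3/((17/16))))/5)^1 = 800/17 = 47.06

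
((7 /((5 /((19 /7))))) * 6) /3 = 38 /5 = 7.60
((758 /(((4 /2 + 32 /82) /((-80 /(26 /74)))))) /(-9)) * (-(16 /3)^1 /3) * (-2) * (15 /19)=22520.50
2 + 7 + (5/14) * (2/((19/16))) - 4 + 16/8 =1011/133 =7.60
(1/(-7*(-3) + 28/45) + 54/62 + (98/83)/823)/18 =946396384/18543639303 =0.05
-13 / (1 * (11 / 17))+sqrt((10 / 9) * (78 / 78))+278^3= sqrt(10) / 3+236334251 / 11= 21484932.96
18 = 18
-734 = -734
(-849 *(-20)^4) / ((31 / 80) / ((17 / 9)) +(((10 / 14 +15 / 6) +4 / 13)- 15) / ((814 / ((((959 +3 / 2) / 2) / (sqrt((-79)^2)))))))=-67567754654400000 / 59403769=-1137432115.70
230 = 230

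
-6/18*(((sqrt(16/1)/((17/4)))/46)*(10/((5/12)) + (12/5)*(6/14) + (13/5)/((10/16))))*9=-122592/68425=-1.79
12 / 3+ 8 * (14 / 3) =124 / 3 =41.33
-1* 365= -365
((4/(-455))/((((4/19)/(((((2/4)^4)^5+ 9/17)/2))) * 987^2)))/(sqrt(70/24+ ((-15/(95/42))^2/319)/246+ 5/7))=-3406829561 * sqrt(395587391349381)/11380023081546828412354560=-0.00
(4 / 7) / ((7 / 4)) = 16 / 49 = 0.33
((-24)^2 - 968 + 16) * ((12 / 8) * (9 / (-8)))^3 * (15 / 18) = 1541835 / 1024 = 1505.70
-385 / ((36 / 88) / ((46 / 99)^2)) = -148120 / 729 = -203.18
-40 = -40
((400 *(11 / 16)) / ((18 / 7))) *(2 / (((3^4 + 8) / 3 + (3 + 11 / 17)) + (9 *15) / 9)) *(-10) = -2125 / 48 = -44.27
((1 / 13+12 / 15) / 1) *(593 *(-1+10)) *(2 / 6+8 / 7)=3143493 / 455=6908.78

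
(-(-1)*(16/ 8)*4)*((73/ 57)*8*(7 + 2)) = 14016/ 19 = 737.68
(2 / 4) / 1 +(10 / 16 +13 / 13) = 17 / 8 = 2.12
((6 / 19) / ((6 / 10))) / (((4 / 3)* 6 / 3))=15 / 76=0.20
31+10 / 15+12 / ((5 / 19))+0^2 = 1159 / 15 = 77.27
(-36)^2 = 1296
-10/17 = -0.59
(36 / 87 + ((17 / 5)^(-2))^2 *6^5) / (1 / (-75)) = -10645668900 / 2422109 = -4395.21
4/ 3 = 1.33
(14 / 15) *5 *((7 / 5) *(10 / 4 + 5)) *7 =343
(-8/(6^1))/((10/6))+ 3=11/5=2.20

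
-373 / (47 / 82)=-30586 / 47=-650.77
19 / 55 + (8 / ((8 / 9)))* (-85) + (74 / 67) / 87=-245140354 / 320595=-764.64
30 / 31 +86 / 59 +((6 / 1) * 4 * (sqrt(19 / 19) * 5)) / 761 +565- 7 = 780258178 / 1391869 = 560.58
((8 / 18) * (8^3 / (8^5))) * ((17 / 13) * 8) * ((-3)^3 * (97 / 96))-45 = -39089 / 832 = -46.98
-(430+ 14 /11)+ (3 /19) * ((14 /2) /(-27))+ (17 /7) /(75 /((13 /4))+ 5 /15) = -471252508 /1092861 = -431.21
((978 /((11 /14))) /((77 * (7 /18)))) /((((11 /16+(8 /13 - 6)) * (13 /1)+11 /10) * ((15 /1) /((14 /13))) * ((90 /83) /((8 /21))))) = -13853696 /792296505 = -0.02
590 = 590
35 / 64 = 0.55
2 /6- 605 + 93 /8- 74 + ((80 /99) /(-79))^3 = -2552876516033983 /3827161989288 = -667.04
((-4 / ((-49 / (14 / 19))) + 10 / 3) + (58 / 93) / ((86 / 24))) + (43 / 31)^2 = 90544243 / 16487877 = 5.49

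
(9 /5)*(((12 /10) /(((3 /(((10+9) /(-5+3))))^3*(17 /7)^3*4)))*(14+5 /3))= -110573939 /5895600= -18.76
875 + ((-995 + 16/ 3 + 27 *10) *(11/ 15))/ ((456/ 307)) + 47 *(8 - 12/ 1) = 6806297/ 20520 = 331.69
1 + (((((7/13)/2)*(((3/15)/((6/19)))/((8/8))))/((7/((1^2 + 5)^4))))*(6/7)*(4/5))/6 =10483/2275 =4.61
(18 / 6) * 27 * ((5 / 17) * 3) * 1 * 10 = 12150 / 17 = 714.71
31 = 31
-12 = -12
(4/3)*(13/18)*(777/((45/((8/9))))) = 53872/3645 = 14.78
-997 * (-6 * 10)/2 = 29910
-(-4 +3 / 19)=73 / 19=3.84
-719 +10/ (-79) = -56811/ 79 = -719.13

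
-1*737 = -737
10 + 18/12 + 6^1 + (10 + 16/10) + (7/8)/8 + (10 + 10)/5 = 10627/320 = 33.21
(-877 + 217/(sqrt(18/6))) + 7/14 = -1753/2 + 217 * sqrt(3)/3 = -751.21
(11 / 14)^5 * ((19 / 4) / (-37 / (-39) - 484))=-119338791 / 40528265344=-0.00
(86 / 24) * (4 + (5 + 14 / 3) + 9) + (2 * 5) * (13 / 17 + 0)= 13597 / 153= 88.87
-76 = -76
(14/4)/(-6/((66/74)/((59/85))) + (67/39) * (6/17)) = -85085/98776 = -0.86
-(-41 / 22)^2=-1681 / 484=-3.47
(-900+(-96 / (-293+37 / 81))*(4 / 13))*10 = -173257560 / 19253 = -8998.99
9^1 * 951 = 8559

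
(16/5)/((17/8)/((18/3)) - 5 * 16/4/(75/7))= -256/121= -2.12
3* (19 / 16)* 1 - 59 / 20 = 49 / 80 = 0.61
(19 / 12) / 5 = 0.32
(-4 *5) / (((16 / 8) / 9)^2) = -405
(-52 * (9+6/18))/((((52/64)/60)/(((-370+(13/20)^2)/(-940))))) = -16557072/1175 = -14091.13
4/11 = 0.36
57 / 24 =19 / 8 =2.38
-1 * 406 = -406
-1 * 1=-1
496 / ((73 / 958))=475168 / 73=6509.15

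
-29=-29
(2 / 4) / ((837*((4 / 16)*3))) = 2 / 2511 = 0.00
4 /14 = 2 /7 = 0.29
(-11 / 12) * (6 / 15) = -11 / 30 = -0.37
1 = 1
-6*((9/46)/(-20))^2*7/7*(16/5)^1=-243/132250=-0.00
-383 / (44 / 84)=-8043 / 11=-731.18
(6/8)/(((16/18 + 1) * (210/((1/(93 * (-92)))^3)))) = -1/331265929290240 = -0.00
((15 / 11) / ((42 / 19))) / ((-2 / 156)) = -3705 / 77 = -48.12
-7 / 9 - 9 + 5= -43 / 9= -4.78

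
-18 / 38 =-9 / 19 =-0.47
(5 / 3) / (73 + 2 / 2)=0.02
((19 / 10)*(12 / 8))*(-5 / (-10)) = 57 / 40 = 1.42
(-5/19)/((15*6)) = -1/342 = -0.00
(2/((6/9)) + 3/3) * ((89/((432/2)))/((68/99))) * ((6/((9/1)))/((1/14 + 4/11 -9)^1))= -75383/403614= -0.19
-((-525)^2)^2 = -75969140625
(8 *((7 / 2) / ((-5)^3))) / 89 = -28 / 11125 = -0.00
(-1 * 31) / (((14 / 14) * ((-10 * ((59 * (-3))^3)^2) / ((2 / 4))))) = 31 / 614992180485780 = 0.00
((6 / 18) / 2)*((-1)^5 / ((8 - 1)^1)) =-1 / 42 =-0.02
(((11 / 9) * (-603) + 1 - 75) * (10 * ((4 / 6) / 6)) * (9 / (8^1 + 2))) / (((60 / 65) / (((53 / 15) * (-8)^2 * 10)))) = -17880928 / 9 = -1986769.78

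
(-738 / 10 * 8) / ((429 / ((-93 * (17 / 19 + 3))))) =6771888 / 13585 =498.48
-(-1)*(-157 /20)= -157 /20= -7.85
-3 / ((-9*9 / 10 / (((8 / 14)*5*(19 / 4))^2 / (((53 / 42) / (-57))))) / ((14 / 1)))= -6859000 / 159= -43138.36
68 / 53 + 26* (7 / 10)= 5163 / 265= 19.48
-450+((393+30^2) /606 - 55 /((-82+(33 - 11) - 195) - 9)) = -1085123 /2424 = -447.66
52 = 52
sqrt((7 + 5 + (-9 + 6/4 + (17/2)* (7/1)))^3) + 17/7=3601/7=514.43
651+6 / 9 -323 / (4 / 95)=-84235 / 12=-7019.58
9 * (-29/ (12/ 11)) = -957/ 4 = -239.25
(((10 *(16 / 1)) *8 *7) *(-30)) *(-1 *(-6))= -1612800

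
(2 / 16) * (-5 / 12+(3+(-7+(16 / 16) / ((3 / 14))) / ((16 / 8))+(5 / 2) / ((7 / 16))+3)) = 851 / 672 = 1.27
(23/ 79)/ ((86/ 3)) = 69/ 6794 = 0.01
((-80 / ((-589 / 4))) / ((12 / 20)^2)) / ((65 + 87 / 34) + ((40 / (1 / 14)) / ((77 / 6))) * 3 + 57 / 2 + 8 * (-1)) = 1496000 / 217060047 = 0.01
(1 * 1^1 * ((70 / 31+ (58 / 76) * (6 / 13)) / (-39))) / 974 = -19987 / 290858802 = -0.00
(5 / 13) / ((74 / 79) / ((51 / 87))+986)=6715 / 17242472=0.00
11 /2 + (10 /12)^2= 223 /36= 6.19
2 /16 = 1 /8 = 0.12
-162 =-162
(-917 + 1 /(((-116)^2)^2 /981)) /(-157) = 5.84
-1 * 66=-66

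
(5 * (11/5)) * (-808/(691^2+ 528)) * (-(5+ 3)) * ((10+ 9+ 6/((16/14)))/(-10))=-862136/2390045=-0.36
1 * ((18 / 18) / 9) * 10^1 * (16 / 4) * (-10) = -400 / 9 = -44.44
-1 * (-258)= 258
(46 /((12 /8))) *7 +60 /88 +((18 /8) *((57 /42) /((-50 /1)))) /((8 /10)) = 15912917 /73920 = 215.27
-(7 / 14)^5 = -1 / 32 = -0.03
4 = 4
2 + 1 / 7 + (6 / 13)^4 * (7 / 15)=2163243 / 999635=2.16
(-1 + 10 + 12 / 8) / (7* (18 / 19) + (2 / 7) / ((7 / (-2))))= 1.60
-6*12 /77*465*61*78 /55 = -31859568 /847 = -37614.60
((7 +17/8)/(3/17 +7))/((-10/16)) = -1241/610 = -2.03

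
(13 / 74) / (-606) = -13 / 44844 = -0.00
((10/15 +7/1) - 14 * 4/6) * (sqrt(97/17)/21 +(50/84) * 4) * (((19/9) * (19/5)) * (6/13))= -36100/2457 - 722 * sqrt(1649)/41769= -15.39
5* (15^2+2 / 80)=9001 / 8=1125.12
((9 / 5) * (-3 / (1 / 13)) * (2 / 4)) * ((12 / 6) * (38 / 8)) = -333.45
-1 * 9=-9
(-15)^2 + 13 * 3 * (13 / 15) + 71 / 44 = 57291 / 220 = 260.41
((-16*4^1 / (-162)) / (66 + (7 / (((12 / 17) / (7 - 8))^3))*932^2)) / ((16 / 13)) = -104 / 5601137613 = -0.00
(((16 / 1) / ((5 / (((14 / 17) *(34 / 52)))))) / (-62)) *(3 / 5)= -0.02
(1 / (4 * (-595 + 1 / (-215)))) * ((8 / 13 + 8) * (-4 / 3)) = 12040 / 2494557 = 0.00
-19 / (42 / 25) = -475 / 42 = -11.31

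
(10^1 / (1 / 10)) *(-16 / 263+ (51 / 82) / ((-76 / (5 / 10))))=-5320925 / 819508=-6.49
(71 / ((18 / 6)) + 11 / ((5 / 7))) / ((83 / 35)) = 4102 / 249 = 16.47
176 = 176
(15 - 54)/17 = -39/17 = -2.29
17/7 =2.43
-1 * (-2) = 2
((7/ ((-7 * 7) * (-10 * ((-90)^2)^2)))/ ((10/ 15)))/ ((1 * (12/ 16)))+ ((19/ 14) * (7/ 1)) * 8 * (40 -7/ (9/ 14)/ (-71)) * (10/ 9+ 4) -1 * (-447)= 2615884692750071/ 163040850000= 16044.35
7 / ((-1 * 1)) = -7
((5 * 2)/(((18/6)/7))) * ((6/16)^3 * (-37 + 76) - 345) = -2048515/256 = -8002.01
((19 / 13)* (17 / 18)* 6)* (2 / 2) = 8.28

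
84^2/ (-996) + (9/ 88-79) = -628013/ 7304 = -85.98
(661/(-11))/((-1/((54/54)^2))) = 661/11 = 60.09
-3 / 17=-0.18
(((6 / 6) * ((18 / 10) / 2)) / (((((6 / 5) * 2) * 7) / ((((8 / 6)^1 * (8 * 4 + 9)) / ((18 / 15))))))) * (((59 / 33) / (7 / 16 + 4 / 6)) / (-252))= -0.02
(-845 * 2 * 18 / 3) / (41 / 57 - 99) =288990 / 2801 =103.17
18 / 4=9 / 2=4.50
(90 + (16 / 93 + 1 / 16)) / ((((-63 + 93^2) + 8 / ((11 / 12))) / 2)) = 1476959 / 70339248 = 0.02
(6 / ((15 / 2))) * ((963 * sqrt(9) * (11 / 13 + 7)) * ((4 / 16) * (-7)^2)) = 14439222 / 65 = 222141.88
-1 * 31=-31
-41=-41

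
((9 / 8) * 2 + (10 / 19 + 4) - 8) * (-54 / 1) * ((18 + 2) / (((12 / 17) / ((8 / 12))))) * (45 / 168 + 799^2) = 847822419765 / 1064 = 796825582.49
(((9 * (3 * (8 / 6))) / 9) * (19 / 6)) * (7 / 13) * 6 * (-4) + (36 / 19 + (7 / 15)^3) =-134793779 / 833625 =-161.70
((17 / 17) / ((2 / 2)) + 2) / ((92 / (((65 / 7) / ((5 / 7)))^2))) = 507 / 92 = 5.51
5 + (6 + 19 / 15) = 12.27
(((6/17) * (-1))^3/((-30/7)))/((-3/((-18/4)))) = 378/24565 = 0.02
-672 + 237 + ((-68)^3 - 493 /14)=-4408631 /14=-314902.21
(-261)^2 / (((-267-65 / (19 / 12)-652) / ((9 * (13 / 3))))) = -1740609 / 629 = -2767.26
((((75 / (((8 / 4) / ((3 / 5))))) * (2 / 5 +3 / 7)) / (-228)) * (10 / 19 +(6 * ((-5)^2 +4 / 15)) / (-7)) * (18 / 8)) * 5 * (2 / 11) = 2750679 / 778316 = 3.53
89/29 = 3.07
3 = 3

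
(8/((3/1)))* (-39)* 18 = -1872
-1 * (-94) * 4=376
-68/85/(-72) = 1/90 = 0.01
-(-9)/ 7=9/ 7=1.29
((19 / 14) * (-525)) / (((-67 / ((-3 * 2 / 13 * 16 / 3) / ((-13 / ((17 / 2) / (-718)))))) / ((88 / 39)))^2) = -34017843200 / 8377604833807443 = -0.00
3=3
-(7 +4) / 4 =-11 / 4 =-2.75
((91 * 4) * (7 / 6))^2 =1623076 / 9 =180341.78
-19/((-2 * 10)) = 19/20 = 0.95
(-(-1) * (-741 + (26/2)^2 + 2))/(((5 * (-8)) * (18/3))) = 19/8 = 2.38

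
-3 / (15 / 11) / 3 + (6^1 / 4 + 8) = 263 / 30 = 8.77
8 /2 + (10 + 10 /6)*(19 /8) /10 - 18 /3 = 37 /48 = 0.77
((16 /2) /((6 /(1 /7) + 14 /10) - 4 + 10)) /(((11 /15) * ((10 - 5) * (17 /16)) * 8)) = 240 /46189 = 0.01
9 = 9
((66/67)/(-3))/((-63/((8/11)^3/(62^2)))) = 256/490822101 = 0.00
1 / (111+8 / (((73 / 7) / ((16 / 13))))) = 949 / 106235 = 0.01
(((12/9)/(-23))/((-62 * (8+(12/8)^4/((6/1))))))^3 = 262144/221815382441007753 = 0.00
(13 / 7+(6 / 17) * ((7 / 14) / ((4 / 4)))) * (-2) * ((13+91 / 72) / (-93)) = 124267 / 199206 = 0.62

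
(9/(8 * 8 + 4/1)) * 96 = 216/17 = 12.71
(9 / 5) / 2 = 9 / 10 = 0.90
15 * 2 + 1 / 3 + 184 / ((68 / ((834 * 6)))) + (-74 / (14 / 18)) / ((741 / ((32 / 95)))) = 113680358941 / 8377005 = 13570.53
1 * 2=2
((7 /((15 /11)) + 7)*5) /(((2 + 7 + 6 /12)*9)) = 364 /513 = 0.71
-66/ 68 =-33/ 34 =-0.97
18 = 18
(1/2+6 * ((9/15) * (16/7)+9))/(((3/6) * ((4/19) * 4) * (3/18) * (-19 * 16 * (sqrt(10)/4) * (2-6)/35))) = 13173 * sqrt(10)/1280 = 32.54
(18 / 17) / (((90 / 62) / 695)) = 8618 / 17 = 506.94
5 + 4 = 9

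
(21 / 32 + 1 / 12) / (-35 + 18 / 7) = -497 / 21792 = -0.02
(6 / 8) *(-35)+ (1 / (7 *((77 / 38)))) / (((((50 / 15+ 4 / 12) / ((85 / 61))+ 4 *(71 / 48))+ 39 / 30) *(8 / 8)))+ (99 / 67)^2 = -467805119079 / 19443672556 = -24.06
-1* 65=-65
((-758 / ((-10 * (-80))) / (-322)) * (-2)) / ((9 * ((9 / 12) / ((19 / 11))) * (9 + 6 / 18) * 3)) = -7201 / 133887600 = -0.00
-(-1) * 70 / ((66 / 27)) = 315 / 11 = 28.64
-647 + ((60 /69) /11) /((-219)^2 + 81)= -3932021501 /6077313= -647.00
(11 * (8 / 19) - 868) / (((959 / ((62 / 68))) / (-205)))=52123710 / 309757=168.27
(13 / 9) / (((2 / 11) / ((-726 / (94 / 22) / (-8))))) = 190333 / 1128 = 168.73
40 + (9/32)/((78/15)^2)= 865505/21632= 40.01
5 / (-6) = -5 / 6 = -0.83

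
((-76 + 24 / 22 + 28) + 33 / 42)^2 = 50452609 / 23716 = 2127.37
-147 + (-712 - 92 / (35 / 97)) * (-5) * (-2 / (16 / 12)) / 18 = -11548 / 21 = -549.90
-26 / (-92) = 13 / 46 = 0.28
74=74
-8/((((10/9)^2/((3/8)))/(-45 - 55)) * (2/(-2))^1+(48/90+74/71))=-345060/69379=-4.97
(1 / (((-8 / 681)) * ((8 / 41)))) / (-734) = 0.59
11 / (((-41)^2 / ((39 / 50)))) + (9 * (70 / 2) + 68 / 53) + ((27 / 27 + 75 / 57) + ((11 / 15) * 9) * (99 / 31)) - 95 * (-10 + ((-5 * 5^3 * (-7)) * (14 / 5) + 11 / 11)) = -3050299682629817 / 2623788850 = -1162555.32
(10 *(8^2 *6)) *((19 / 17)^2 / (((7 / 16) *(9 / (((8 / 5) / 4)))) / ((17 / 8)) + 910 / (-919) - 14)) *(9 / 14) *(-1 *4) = 30574909440 / 25675559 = 1190.82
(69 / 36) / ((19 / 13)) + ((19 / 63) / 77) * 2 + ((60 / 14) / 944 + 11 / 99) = 62423035 / 43503768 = 1.43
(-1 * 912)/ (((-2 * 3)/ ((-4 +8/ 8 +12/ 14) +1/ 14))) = -2204/ 7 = -314.86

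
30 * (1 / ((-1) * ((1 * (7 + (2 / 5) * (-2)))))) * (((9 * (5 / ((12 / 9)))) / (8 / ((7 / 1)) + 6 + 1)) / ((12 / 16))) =-15750 / 589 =-26.74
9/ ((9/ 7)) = 7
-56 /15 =-3.73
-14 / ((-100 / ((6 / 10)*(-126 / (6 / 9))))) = -3969 / 250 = -15.88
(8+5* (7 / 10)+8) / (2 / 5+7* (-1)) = -65 / 22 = -2.95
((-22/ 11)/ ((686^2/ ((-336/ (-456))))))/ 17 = -1/ 5428661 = -0.00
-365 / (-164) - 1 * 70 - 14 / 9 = -102331 / 1476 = -69.33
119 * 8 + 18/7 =6682/7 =954.57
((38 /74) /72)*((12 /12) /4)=19 /10656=0.00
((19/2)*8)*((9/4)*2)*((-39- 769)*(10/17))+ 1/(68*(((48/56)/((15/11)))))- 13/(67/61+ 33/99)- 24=-31862492411/195976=-162583.64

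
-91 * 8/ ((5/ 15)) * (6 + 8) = -30576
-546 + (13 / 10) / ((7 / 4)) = -19084 / 35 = -545.26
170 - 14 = 156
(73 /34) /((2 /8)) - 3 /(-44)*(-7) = 6067 /748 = 8.11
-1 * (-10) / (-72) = -5 / 36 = -0.14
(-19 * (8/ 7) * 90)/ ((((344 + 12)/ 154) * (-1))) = 75240/ 89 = 845.39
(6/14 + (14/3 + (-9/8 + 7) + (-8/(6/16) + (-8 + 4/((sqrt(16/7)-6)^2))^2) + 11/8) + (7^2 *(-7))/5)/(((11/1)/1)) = -7273786277/5089291620-418152 *sqrt(7)/12117361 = -1.52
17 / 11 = 1.55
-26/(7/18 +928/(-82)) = 19188/8065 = 2.38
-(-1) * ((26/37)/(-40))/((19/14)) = -91/7030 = -0.01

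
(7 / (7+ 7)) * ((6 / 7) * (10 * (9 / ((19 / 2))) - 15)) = -45 / 19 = -2.37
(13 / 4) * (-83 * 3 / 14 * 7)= -3237 / 8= -404.62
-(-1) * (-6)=-6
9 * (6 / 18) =3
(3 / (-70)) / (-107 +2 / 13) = 13 / 32410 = 0.00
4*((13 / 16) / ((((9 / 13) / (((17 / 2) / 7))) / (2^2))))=2873 / 126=22.80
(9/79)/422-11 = -366709/33338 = -11.00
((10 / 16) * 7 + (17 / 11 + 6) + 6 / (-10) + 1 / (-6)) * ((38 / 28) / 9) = 279737 / 166320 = 1.68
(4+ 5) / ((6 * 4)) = 3 / 8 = 0.38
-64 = -64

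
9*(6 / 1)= 54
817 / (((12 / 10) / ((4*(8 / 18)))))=32680 / 27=1210.37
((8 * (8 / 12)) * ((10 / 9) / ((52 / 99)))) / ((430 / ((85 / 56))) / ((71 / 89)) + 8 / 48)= 1062160 / 33448363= 0.03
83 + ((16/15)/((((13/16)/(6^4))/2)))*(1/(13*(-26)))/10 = 4503479/54925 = 81.99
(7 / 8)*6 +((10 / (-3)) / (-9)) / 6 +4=9.31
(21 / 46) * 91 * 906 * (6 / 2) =112915.17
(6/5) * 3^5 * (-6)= -8748/5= -1749.60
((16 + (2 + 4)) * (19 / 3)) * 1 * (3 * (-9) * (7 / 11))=-2394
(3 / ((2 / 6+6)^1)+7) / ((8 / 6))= 213 / 38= 5.61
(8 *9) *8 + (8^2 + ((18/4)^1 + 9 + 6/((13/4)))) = 17039/26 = 655.35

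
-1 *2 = -2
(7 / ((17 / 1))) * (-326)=-2282 / 17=-134.24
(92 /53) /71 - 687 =-2585089 /3763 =-686.98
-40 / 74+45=1645 / 37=44.46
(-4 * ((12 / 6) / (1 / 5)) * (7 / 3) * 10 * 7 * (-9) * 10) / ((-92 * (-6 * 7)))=3500 / 23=152.17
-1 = -1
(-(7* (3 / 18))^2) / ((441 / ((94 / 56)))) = -47 / 9072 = -0.01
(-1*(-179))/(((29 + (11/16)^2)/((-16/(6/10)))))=-733184/4527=-161.96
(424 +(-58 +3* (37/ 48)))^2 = 34727449/ 256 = 135654.10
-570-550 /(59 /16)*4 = -1166.61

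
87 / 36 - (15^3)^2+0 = -136687471 / 12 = -11390622.58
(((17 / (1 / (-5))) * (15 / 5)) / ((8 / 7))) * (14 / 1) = -12495 / 4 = -3123.75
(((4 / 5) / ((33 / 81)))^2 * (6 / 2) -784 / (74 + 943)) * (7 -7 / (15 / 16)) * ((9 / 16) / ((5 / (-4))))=58126712 / 25636875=2.27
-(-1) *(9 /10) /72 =1 /80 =0.01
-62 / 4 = -15.50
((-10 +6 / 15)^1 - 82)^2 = 209764 / 25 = 8390.56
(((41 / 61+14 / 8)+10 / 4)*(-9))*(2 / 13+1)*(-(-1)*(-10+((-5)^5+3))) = 126951705 / 793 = 160090.42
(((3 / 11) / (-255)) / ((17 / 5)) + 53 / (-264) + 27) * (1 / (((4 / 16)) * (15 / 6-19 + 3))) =-2044651 / 257499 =-7.94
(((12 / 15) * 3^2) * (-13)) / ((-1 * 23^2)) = 0.18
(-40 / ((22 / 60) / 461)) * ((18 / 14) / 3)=-1659600 / 77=-21553.25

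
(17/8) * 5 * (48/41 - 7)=-20315/328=-61.94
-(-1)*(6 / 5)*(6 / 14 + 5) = 228 / 35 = 6.51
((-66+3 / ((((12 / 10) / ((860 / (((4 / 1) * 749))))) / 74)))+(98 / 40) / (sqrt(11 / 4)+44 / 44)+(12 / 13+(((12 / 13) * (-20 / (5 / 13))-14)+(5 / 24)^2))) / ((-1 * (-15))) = -2112428699 / 420638400+7 * sqrt(11) / 150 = -4.87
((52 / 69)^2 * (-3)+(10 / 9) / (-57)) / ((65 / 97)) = -45364378 / 17639505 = -2.57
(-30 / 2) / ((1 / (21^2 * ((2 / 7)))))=-1890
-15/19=-0.79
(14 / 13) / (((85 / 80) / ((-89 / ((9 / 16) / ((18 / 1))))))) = -637952 / 221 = -2886.66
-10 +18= 8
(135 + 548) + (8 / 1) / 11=7521 / 11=683.73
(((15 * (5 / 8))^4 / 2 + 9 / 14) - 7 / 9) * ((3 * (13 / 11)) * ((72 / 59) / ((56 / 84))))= 233214899931 / 9304064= 25065.92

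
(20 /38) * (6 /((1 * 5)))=12 /19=0.63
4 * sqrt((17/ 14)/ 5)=2 * sqrt(1190)/ 35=1.97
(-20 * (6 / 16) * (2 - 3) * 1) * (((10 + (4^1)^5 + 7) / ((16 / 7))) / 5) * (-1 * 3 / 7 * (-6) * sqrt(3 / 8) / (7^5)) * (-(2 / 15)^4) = -0.00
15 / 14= 1.07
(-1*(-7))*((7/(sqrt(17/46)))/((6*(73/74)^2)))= 134162*sqrt(782)/271779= 13.80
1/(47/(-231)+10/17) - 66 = -95799/1511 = -63.40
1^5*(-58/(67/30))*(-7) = 12180/67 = 181.79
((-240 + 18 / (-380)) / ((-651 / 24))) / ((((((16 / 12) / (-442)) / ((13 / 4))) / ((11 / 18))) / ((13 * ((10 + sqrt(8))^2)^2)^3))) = -254287651009333799358.60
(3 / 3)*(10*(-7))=-70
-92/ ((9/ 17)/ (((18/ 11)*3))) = -9384/ 11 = -853.09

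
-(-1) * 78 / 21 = 3.71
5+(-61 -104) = -160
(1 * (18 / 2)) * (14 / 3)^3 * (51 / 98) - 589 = -113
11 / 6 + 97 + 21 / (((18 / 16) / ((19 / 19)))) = 235 / 2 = 117.50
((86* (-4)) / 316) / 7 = -86 / 553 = -0.16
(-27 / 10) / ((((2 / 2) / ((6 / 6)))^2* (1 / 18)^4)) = -1417176 / 5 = -283435.20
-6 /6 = -1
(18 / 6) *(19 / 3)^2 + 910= 3091 / 3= 1030.33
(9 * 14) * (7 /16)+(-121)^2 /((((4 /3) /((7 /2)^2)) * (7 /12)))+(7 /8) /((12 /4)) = 1383907 /6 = 230651.17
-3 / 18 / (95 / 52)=-0.09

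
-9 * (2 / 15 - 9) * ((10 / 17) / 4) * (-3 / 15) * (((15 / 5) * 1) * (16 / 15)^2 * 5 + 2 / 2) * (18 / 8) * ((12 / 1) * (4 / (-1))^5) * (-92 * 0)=0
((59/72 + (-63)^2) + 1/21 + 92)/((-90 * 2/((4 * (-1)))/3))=270.79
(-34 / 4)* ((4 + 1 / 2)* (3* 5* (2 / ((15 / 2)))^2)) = -204 / 5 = -40.80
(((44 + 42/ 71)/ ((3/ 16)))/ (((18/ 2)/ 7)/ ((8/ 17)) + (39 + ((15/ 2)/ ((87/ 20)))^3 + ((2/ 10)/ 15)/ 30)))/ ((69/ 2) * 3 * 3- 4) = 51888865728000/ 3133543384977391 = 0.02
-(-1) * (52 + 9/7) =373/7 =53.29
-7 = -7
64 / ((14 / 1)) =32 / 7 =4.57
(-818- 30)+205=-643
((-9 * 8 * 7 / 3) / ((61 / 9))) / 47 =-1512 / 2867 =-0.53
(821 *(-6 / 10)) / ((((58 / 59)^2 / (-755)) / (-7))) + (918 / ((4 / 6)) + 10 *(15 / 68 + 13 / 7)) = -1077866531827 / 400316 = -2692539.22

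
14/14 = 1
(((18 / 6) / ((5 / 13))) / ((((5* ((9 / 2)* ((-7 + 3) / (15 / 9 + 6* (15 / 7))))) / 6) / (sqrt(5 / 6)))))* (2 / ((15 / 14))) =-1586* sqrt(30) / 675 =-12.87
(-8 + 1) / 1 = -7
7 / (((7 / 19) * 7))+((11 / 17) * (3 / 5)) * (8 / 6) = 1923 / 595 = 3.23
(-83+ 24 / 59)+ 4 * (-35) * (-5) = 36427 / 59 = 617.41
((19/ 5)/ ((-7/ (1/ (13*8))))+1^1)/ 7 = 3621/ 25480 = 0.14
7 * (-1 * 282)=-1974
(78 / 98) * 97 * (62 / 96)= 39091 / 784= 49.86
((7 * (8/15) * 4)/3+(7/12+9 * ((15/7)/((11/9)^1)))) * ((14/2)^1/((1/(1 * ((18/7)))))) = 295777/770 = 384.13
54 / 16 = 27 / 8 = 3.38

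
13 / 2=6.50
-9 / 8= -1.12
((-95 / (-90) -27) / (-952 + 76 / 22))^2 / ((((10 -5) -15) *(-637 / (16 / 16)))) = 26388769 / 224691222581280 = 0.00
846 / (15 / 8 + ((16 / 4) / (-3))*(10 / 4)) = -20304 / 35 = -580.11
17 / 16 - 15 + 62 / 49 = -9935 / 784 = -12.67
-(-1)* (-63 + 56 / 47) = -2905 / 47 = -61.81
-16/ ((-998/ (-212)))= -1696/ 499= -3.40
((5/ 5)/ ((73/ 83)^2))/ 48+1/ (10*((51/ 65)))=671329/ 4348464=0.15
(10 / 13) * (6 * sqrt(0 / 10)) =0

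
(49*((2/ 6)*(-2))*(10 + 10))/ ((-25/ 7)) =2744/ 15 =182.93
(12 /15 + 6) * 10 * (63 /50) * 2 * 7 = 29988 /25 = 1199.52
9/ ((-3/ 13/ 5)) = -195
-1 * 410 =-410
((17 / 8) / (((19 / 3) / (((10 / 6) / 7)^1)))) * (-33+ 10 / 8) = -10795 / 4256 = -2.54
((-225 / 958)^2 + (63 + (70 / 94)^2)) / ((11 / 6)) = 386875662339 / 11150373718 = 34.70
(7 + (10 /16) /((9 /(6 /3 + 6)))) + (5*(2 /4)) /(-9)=131 /18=7.28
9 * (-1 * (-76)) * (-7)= -4788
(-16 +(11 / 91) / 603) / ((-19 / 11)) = 9657527 / 1042587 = 9.26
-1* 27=-27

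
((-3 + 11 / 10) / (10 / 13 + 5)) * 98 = -12103 / 375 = -32.27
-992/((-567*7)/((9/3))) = 992/1323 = 0.75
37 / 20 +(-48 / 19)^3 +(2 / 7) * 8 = -11511519 / 960260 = -11.99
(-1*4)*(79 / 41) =-316 / 41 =-7.71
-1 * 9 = -9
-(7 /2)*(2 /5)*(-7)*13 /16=637 /80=7.96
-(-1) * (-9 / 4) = -9 / 4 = -2.25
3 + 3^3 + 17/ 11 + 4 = 391/ 11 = 35.55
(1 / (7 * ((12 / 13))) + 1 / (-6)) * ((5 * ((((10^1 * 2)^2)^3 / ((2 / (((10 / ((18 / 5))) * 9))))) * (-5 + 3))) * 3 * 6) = 12000000000 / 7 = 1714285714.29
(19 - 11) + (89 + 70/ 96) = 4691/ 48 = 97.73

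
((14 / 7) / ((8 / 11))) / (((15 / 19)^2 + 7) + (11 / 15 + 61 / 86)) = 2561295 / 8443802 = 0.30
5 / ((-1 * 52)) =-5 / 52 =-0.10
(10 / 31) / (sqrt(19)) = 10*sqrt(19) / 589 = 0.07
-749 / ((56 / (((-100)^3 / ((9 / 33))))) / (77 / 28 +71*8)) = 27990531250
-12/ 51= -4/ 17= -0.24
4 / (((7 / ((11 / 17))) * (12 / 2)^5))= 11 / 231336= 0.00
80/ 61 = 1.31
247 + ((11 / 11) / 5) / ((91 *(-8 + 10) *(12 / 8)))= 247.00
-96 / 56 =-12 / 7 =-1.71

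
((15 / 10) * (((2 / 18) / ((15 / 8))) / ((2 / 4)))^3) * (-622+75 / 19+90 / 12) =-23757824 / 15582375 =-1.52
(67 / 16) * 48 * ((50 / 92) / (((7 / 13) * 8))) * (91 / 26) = 65325 / 736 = 88.76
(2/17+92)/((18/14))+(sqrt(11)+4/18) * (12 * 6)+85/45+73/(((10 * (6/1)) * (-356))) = 97533157/1089360+72 * sqrt(11) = 328.33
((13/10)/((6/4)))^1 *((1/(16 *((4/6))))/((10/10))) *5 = 0.41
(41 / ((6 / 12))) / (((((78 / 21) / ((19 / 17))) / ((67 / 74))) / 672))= 122757936 / 8177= 15012.59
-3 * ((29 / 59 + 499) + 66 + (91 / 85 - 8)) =-8403567 / 5015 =-1675.69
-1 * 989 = -989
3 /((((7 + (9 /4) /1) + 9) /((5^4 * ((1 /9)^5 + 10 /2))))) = 738115000 /1436859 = 513.70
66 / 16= 33 / 8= 4.12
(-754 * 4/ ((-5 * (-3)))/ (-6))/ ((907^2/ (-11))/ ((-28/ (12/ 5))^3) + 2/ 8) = 568968400/ 803859453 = 0.71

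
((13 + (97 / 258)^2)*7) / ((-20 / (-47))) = 287789789 / 1331280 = 216.18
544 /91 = 5.98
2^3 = 8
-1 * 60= -60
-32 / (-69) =32 / 69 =0.46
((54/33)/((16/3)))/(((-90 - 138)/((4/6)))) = -3/3344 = -0.00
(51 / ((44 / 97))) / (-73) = -4947 / 3212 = -1.54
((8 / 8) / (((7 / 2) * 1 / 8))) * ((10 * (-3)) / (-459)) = 160 / 1071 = 0.15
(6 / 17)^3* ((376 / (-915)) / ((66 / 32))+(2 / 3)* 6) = 2754336 / 16483115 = 0.17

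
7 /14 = 1 /2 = 0.50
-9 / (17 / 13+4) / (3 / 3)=-39 / 23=-1.70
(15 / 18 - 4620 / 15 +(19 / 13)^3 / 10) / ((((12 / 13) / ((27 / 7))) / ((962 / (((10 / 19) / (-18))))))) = 42185330.90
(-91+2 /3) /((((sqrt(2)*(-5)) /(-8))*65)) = -1084*sqrt(2) /975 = -1.57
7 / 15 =0.47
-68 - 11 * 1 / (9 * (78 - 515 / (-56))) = -2989012 / 43947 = -68.01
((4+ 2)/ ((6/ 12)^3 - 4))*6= -288/ 31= -9.29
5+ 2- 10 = -3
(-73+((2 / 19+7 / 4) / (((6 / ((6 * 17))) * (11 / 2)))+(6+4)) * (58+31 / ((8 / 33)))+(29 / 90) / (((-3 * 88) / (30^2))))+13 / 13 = 28606673 / 10032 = 2851.54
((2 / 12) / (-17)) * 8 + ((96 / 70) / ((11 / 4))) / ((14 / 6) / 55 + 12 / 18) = 2900 / 4641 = 0.62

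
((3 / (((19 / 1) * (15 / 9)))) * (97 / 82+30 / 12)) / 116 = 1359 / 451820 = 0.00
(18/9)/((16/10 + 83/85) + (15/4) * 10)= 340/6813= 0.05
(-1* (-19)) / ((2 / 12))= 114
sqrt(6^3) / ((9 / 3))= 2 * sqrt(6)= 4.90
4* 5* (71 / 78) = 710 / 39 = 18.21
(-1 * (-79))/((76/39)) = 40.54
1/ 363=0.00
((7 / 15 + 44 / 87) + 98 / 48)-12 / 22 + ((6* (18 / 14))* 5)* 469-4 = 692426579 / 38280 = 18088.47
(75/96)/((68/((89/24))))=2225/52224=0.04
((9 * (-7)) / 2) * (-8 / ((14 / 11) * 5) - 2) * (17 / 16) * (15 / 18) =2907 / 32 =90.84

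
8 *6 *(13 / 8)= 78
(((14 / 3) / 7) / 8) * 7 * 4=7 / 3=2.33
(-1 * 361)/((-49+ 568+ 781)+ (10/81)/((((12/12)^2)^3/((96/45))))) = -87723/315964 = -0.28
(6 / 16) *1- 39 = -309 / 8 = -38.62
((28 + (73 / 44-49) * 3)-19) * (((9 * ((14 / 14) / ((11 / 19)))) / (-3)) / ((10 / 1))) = 333621 / 4840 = 68.93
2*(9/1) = 18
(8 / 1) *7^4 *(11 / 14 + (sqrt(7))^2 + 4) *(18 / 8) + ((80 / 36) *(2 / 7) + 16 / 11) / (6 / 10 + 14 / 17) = 42711067895 / 83853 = 509356.47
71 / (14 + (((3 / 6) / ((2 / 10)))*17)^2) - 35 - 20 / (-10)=-239989 / 7281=-32.96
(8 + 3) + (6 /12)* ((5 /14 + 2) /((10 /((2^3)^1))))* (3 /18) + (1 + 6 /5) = 13.36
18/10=9/5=1.80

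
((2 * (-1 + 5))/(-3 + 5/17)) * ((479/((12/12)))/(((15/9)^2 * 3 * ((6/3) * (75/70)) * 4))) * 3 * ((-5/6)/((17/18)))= 30177/575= 52.48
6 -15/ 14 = 4.93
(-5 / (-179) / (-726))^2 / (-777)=-25 / 13122008724132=-0.00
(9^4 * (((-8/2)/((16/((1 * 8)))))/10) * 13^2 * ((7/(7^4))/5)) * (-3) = 3326427/8575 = 387.92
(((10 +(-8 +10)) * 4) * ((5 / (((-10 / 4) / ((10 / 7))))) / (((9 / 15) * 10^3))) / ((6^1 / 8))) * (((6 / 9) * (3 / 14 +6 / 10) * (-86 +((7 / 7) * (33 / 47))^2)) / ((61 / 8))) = 183747328 / 99040515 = 1.86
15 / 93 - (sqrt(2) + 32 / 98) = -sqrt(2) - 251 / 1519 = -1.58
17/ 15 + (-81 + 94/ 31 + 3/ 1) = -34333/ 465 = -73.83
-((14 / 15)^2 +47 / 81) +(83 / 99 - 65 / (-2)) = 1420567 / 44550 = 31.89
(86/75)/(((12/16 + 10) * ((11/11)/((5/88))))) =1/165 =0.01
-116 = -116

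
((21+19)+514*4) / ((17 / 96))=201216 / 17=11836.24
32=32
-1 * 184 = -184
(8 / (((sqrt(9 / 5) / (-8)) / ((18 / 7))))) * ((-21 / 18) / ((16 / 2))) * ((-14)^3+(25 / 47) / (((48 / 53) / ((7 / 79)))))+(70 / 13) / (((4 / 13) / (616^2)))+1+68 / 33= 6591397.83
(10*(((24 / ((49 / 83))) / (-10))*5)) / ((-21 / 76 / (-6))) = -1513920 / 343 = -4413.76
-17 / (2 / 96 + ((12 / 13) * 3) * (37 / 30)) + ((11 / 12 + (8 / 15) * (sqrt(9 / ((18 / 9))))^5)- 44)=-6179237 / 128652 + 81 * sqrt(2) / 5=-25.12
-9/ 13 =-0.69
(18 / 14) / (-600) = -3 / 1400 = -0.00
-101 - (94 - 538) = 343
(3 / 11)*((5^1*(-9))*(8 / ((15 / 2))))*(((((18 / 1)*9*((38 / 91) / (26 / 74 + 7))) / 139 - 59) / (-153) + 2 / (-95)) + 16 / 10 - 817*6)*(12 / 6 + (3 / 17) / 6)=1690785373389594 / 12988208233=130178.49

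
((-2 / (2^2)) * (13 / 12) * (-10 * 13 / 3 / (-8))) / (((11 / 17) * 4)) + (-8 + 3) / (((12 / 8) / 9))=-394525 / 12672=-31.13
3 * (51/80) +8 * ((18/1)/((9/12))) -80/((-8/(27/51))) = 270921/1360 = 199.21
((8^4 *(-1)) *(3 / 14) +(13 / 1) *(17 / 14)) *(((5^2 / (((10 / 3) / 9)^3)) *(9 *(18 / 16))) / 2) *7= -19238695641 / 1280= -15030230.97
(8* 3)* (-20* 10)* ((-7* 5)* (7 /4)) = 294000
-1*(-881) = 881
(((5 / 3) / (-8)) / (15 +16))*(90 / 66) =-25 / 2728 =-0.01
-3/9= -1/3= -0.33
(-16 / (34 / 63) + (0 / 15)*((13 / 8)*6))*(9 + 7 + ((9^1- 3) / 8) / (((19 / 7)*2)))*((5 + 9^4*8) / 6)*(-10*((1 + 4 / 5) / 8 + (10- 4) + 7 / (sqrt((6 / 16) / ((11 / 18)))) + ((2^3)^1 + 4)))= 63095011210*sqrt(33) / 969 + 1971268421661 / 2584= 1136923532.20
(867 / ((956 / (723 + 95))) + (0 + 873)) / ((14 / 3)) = 330813 / 956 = 346.04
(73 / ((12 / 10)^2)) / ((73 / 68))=425 / 9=47.22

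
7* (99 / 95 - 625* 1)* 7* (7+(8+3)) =-52281432 / 95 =-550330.86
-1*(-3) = 3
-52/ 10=-26/ 5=-5.20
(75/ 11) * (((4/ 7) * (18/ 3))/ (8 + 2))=180/ 77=2.34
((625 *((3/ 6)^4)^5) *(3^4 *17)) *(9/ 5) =1549125/ 1048576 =1.48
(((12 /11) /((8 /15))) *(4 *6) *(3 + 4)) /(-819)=-60 /143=-0.42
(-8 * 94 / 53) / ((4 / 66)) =-12408 / 53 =-234.11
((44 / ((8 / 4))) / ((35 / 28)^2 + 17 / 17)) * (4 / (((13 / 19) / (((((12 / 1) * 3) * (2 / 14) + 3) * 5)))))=7624320 / 3731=2043.51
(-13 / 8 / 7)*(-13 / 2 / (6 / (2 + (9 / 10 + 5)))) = 1.99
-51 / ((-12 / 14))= 119 / 2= 59.50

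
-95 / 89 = -1.07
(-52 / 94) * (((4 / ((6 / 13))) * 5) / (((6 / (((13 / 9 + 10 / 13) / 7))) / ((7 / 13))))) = -0.68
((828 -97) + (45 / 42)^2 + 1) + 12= 146049 / 196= 745.15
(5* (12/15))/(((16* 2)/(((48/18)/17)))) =1/51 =0.02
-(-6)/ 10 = 0.60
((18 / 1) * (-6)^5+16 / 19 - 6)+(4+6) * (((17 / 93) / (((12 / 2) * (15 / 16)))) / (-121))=-269345173898 / 1924263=-139973.16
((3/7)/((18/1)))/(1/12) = 2/7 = 0.29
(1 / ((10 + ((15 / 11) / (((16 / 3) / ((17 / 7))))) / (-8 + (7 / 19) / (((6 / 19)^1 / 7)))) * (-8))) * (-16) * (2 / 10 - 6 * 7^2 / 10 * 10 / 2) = -904288 / 42275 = -21.39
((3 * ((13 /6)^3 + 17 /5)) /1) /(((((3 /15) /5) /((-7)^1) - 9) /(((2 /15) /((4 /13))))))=-1333787 /680832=-1.96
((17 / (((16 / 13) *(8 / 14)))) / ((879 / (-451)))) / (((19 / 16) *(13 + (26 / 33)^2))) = -2783121 / 3629684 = -0.77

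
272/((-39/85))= -23120/39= -592.82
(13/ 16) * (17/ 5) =2.76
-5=-5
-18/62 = -9/31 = -0.29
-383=-383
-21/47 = -0.45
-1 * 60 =-60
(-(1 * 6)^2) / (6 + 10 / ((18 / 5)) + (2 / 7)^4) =-777924 / 189823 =-4.10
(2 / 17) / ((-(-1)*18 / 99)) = 11 / 17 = 0.65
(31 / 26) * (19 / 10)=2.27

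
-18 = -18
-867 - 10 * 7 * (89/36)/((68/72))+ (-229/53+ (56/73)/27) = -1872705049/1775871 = -1054.53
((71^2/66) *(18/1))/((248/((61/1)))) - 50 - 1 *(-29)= 317.16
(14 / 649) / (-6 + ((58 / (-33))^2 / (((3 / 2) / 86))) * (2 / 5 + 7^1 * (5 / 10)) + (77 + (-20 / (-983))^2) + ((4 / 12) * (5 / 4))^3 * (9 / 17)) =7285664453760 / 257277216925955561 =0.00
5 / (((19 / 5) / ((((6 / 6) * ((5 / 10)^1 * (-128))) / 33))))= -1600 / 627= -2.55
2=2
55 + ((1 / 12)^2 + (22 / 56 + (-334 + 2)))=-278813 / 1008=-276.60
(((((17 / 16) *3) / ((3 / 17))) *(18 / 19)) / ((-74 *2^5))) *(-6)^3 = 70227 / 44992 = 1.56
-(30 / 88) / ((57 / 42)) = -105 / 418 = -0.25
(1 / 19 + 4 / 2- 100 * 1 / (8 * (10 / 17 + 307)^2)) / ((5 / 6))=2132573123 / 865843965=2.46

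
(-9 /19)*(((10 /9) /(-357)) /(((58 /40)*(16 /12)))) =50 /65569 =0.00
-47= -47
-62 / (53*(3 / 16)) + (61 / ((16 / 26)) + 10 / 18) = 356573 / 3816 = 93.44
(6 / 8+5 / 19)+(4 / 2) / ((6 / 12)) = 381 / 76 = 5.01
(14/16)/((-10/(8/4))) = -7/40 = -0.18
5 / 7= 0.71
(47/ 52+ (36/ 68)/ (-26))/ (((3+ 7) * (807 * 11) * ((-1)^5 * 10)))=-71/ 71338800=-0.00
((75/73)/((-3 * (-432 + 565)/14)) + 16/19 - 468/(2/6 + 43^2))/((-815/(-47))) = 36049/1130405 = 0.03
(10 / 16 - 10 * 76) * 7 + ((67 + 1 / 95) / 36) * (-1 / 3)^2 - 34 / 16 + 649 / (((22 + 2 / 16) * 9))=-18174851 / 3420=-5314.28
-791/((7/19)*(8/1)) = -2147/8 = -268.38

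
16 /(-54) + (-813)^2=660968.70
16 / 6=8 / 3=2.67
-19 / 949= -0.02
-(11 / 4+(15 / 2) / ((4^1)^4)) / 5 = -1423 / 2560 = -0.56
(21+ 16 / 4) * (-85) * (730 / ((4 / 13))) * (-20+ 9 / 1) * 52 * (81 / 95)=46717134750 / 19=2458796565.79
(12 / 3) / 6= 2 / 3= 0.67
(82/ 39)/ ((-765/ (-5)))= 82/ 5967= 0.01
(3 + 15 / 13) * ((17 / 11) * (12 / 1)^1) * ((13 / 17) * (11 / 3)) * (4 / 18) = 48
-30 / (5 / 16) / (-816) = 2 / 17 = 0.12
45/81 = 0.56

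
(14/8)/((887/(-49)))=-343/3548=-0.10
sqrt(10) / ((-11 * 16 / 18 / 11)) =-9 * sqrt(10) / 8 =-3.56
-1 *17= -17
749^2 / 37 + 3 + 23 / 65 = 15165.54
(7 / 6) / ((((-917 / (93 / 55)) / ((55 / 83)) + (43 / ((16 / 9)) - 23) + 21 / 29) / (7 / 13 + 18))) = -12132904 / 458029169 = -0.03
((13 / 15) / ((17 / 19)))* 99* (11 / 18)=29887 / 510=58.60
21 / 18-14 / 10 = -7 / 30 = -0.23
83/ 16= 5.19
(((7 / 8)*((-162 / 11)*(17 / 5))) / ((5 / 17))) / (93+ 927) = -3213 / 22000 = -0.15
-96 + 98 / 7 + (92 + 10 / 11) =120 / 11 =10.91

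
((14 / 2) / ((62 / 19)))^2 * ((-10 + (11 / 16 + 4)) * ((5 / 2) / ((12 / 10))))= -37589125 / 738048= -50.93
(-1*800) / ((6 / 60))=-8000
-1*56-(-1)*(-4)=-60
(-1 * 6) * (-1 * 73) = 438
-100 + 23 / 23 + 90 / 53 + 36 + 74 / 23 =-70805 / 1219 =-58.08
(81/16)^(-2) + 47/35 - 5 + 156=34992212/229635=152.38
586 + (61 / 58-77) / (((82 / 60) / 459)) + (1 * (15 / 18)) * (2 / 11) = -977839198 / 39237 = -24921.35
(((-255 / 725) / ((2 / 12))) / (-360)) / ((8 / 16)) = 17 / 1450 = 0.01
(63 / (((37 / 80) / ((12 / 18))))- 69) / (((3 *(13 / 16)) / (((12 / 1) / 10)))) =25824 / 2405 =10.74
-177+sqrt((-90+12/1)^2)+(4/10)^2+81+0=-446/25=-17.84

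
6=6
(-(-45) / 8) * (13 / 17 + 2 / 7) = 5625 / 952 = 5.91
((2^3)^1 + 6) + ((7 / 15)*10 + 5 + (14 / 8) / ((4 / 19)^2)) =12125 / 192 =63.15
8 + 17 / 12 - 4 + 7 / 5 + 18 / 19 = 8851 / 1140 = 7.76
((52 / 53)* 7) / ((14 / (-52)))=-1352 / 53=-25.51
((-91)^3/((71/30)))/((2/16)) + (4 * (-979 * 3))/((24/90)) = -2591337.25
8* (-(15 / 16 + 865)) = -13855 / 2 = -6927.50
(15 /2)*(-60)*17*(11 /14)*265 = -11149875 /7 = -1592839.29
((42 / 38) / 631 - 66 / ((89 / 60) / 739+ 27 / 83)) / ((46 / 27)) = -78625001818071 / 664311473098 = -118.36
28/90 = 14/45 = 0.31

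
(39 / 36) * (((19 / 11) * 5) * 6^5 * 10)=8002800 / 11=727527.27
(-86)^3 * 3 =-1908168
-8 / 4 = -2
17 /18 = 0.94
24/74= 12/37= 0.32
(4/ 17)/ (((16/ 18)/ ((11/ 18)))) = 11/ 68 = 0.16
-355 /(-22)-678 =-14561 /22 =-661.86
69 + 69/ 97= 6762/ 97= 69.71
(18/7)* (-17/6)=-51/7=-7.29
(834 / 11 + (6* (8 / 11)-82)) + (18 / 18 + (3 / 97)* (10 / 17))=-14511 / 18139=-0.80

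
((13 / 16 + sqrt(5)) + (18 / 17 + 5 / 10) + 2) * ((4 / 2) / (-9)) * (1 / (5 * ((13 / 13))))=-1189 / 6120 - 2 * sqrt(5) / 45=-0.29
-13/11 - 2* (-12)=251/11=22.82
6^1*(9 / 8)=27 / 4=6.75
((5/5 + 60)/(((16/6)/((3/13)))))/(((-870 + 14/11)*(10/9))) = -54351/9938240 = -0.01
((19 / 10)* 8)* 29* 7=15428 / 5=3085.60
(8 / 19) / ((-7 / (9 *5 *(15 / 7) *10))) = -54000 / 931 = -58.00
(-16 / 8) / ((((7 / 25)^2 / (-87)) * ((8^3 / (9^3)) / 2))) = 39639375 / 6272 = 6320.05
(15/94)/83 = 15/7802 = 0.00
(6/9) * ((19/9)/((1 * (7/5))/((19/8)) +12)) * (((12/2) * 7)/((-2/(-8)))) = 50540/2691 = 18.78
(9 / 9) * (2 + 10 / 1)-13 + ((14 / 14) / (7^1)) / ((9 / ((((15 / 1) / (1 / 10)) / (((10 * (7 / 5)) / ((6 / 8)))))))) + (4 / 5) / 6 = -2173 / 2940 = -0.74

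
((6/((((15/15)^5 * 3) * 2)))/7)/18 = 1/126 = 0.01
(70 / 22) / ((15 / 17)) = 119 / 33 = 3.61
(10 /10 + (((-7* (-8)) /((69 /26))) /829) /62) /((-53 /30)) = -17739590 /31327081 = -0.57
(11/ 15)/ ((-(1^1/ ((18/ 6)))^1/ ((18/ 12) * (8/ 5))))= -132/ 25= -5.28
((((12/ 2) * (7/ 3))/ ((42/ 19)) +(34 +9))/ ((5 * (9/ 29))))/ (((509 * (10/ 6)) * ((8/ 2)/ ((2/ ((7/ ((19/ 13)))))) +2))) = 20387/ 6298875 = 0.00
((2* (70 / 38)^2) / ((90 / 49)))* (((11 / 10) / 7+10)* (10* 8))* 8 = 8671040 / 361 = 24019.50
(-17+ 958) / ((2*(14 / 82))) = 38581 / 14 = 2755.79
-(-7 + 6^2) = -29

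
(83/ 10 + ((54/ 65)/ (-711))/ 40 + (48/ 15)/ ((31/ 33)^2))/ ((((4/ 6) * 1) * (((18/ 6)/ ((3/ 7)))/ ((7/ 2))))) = 3531156261/ 394778800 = 8.94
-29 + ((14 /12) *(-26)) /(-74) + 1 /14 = -22159 /777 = -28.52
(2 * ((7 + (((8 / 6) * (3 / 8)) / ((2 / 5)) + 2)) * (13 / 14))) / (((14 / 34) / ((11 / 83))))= 99671 / 16268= 6.13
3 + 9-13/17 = 191/17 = 11.24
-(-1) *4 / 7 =4 / 7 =0.57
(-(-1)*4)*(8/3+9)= 140/3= 46.67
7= 7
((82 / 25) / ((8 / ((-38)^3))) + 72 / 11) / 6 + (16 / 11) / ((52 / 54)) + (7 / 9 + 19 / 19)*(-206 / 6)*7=-402918953 / 96525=-4174.24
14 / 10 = 7 / 5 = 1.40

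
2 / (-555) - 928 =-515042 / 555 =-928.00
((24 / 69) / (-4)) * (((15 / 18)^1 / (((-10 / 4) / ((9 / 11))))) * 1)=6 / 253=0.02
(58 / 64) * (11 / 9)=319 / 288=1.11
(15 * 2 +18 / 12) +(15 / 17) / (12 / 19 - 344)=31.50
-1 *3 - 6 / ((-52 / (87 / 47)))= -3405 / 1222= -2.79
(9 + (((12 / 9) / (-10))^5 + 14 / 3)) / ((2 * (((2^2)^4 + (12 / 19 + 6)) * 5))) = 197183767 / 37892812500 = 0.01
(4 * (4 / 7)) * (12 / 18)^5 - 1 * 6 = -9694 / 1701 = -5.70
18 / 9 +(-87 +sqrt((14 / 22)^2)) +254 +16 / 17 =31898 / 187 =170.58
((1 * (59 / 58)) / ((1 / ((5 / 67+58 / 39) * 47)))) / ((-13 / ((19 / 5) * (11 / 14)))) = -337881731 / 19702020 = -17.15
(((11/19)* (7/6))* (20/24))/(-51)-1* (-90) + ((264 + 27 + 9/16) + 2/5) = 266479897/697680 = 381.95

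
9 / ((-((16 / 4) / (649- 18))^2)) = -223965.56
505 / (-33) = -505 / 33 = -15.30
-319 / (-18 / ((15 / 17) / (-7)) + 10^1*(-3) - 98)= -1595 / 74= -21.55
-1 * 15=-15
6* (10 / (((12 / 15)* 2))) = 37.50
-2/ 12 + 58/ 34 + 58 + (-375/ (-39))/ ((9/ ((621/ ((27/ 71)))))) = 7177097/ 3978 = 1804.20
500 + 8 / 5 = 2508 / 5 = 501.60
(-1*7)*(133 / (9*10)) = -931 / 90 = -10.34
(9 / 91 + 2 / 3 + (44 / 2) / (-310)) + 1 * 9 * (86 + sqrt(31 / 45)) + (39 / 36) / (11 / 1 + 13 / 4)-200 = 3 * sqrt(155) / 5 + 1386320879 / 2411955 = 582.24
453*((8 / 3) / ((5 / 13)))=3140.80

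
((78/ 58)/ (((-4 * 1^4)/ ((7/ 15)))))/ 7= -13/ 580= -0.02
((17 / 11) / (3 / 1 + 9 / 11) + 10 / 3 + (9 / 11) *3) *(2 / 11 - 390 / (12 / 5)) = -10216631 / 10164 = -1005.18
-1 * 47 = -47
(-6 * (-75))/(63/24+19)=3600/173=20.81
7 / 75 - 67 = -5018 / 75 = -66.91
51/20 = 2.55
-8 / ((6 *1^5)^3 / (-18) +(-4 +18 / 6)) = 8 / 13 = 0.62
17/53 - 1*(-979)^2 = -50797356/53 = -958440.68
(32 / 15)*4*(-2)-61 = -1171 / 15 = -78.07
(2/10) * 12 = 12/5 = 2.40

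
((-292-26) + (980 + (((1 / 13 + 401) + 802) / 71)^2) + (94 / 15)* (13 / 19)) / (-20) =-57872059417 / 1213998825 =-47.67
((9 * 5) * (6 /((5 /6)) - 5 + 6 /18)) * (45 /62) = 2565 /31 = 82.74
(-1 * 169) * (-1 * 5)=845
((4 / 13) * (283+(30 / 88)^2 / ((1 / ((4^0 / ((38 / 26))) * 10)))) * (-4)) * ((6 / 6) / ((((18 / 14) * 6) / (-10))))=365369270 / 806949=452.78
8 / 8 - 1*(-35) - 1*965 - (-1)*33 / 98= -91009 / 98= -928.66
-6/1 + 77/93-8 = -1225/93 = -13.17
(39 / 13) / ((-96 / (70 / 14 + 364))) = -11.53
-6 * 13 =-78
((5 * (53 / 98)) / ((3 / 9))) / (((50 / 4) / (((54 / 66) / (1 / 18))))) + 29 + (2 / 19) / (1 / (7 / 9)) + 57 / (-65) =226235456 / 5990985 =37.76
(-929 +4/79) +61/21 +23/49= -10748705/11613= -925.58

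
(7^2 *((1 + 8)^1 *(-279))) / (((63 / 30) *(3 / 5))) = -97650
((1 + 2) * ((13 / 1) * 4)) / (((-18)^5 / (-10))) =65 / 78732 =0.00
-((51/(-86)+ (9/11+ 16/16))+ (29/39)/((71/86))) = -5568595/2619474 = -2.13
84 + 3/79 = 6639/79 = 84.04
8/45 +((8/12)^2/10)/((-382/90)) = 1438/8595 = 0.17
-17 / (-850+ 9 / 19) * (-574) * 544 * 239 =-24105226432 / 16141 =-1493415.92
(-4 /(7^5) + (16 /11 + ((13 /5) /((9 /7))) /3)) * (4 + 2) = 12.77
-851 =-851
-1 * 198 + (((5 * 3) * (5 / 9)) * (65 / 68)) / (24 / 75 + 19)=-19468711 / 98532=-197.59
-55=-55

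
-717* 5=-3585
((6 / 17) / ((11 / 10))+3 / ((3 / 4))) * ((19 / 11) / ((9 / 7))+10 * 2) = 1707304 / 18513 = 92.22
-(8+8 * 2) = -24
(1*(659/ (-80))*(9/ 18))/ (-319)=659/ 51040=0.01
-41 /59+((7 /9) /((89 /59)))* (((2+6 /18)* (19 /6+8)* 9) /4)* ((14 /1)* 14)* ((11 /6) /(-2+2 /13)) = -80086316069 /13610592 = -5884.12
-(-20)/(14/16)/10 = 16/7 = 2.29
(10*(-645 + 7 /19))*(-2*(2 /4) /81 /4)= 30620 /1539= 19.90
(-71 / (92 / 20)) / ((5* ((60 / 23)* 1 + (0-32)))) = 71 / 676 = 0.11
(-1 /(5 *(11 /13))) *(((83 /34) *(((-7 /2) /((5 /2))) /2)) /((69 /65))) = 98189 /258060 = 0.38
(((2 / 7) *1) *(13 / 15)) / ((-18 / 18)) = -26 / 105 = -0.25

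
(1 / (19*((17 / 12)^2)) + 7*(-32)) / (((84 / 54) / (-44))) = 243508320 / 38437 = 6335.26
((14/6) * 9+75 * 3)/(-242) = -123/121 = -1.02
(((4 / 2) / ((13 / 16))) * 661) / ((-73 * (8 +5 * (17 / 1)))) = -0.24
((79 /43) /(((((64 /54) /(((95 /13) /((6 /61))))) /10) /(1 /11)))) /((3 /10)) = 34335375 /98384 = 348.99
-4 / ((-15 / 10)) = 8 / 3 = 2.67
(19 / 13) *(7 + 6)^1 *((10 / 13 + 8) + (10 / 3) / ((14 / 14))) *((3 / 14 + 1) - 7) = -121068 / 91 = -1330.42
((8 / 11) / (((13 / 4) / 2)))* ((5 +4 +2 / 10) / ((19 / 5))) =2944 / 2717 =1.08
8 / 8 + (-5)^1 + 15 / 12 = -11 / 4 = -2.75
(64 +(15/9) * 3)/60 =23/20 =1.15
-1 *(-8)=8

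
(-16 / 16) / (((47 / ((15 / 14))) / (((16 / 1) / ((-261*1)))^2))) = -640 / 7470603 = -0.00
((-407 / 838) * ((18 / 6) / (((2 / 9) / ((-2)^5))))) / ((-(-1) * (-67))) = -87912 / 28073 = -3.13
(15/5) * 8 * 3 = 72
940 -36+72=976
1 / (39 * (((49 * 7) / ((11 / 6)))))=0.00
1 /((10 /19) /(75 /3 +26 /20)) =4997 /100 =49.97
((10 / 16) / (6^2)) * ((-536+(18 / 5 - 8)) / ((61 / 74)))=-49987 / 4392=-11.38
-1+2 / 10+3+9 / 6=37 / 10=3.70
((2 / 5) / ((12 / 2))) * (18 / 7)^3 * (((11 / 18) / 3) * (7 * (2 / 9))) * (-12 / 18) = -176 / 735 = -0.24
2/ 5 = 0.40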